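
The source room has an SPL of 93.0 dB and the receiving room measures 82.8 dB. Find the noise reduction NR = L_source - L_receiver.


NR = L_source - L_receiver (difference between source and receiving room levels)
NR = 93.0 - 82.8 = 10.2 dB


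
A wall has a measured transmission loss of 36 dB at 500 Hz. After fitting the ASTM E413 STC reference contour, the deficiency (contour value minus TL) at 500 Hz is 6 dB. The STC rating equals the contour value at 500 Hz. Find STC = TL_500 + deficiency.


By ASTM E413, STC = value of the fitted reference contour at 500 Hz.
Contour value at 500 Hz = TL_500 + deficiency = 36 + 6 = 42
STC = 42


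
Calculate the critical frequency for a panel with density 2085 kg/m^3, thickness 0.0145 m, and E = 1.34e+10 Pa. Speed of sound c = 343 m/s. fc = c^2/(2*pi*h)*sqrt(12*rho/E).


12*rho/E = 12*2085/1.34e+10 = 1.86716e-06
sqrt(12*rho/E) = sqrt(1.86716e-06) = 0.00136644
c^2/(2*pi*h) = 343^2/(2*pi*0.0145) = 1.29134e+06
fc = 1.29134e+06 * 0.00136644 = 1764.5 Hz


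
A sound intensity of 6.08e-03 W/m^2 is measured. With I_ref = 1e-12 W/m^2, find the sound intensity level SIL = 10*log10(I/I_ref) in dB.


I / I_ref = 6.08e-03 / 1e-12 = 6.08e+09
SIL = 10 * log10(6.08e+09) = 97.839 dB


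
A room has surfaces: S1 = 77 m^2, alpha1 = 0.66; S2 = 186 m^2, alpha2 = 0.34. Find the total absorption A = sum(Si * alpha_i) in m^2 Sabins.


77 * 0.66 = 50.82
186 * 0.34 = 63.24
A_total = 50.82 + 63.24 = 114.06 m^2


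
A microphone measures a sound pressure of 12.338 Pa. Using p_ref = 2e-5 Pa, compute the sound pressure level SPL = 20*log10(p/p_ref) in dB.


p / p_ref = 12.338 / 2e-5 = 616900
SPL = 20 * log10(616900) = 115.8 dB


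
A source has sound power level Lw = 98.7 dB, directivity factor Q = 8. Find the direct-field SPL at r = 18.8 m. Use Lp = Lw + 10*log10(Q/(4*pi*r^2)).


4*pi*r^2 = 4*pi*18.8^2 = 4441.46 m^2
Q / (4*pi*r^2) = 8 / 4441.46 = 0.00180121
Lp = 98.7 + 10*log10(0.00180121) = 71.256 dB


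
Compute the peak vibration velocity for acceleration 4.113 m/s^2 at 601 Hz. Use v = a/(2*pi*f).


omega = 2*pi*f = 2*pi*601 = 3776.19 rad/s
v = a / omega = 4.113 / 3776.19 = 0.0010892 m/s


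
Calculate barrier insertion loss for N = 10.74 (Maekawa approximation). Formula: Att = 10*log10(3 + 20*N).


3 + 20*N = 3 + 20*10.74 = 217.8
Att = 10*log10(217.8) = 23.381 dB


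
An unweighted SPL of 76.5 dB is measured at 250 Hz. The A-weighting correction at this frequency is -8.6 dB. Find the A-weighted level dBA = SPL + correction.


A-weighting table: 250 Hz -> -8.6 dB correction
SPL_A = SPL + correction = 76.5 + (-8.6) = 67.9 dBA


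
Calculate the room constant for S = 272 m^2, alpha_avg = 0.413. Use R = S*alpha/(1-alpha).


R = 272 * 0.413 / (1 - 0.413) = 191.37 m^2


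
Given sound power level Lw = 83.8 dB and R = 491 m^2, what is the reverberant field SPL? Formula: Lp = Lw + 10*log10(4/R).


4/R = 4/491 = 0.00814664
Lp = 83.8 + 10*log10(0.00814664) = 62.91 dB


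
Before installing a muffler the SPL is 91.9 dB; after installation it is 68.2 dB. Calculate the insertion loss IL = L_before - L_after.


Insertion loss = SPL without muffler - SPL with muffler
IL = 91.9 - 68.2 = 23.7 dB


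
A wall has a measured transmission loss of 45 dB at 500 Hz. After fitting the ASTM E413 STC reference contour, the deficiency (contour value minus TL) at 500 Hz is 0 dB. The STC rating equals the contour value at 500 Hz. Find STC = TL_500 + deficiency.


By ASTM E413, STC = value of the fitted reference contour at 500 Hz.
Contour value at 500 Hz = TL_500 + deficiency = 45 + 0 = 45
STC = 45


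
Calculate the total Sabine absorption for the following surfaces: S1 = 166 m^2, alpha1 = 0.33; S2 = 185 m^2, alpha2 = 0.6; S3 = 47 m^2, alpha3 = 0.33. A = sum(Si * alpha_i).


166 * 0.33 = 54.78
185 * 0.6 = 111
47 * 0.33 = 15.51
A_total = 54.78 + 111 + 15.51 = 181.29 m^2


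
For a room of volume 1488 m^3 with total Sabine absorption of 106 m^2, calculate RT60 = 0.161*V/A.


RT60 = 0.161 * 1488 / 106 = 2.2601 s


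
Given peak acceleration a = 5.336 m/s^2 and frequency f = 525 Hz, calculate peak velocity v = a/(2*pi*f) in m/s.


omega = 2*pi*f = 2*pi*525 = 3298.67 rad/s
v = a / omega = 5.336 / 3298.67 = 0.0016176 m/s


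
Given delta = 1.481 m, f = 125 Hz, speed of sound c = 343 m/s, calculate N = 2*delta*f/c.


N = 2*delta*f/c = 2*delta/lambda, where lambda = c/f
lambda = 343 / 125 = 2.744 m
N = 2 * 1.481 / 2.744 = 1.0794


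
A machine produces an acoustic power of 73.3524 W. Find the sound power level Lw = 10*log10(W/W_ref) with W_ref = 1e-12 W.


W / W_ref = 73.3524 / 1e-12 = 7.33524e+13
Lw = 10 * log10(7.33524e+13) = 138.65 dB


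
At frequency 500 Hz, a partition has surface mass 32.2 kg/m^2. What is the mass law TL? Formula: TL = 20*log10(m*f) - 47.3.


m * f = 32.2 * 500 = 16100
20*log10(16100) = 84.1365 dB
TL = 84.1365 - 47.3 = 36.837 dB


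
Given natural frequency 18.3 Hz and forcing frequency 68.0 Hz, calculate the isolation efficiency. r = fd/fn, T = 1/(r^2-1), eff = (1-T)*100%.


r = 68.0 / 18.3 = 3.71585
r^2 - 1 = 3.71585^2 - 1 = 12.8075
T = 1/12.8075 = 0.0780793
Efficiency = (1 - 0.0780793)*100 = 92.192 %


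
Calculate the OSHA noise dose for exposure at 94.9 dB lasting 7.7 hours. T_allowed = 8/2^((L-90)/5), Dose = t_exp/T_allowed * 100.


T_allowed = 8 / 2^((94.9 - 90)/5) = 4.05584 hr
Dose = 7.7 / 4.05584 * 100 = 189.85 %


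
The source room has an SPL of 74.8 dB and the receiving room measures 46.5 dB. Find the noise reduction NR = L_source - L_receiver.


NR = L_source - L_receiver (difference between source and receiving room levels)
NR = 74.8 - 46.5 = 28.3 dB


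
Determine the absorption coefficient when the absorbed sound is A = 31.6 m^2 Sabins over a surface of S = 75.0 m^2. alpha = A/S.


Absorption coefficient = absorbed power / incident power
alpha = A / S = 31.6 / 75.0 = 0.42133


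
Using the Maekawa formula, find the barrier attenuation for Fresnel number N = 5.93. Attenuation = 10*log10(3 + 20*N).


3 + 20*N = 3 + 20*5.93 = 121.6
Att = 10*log10(121.6) = 20.849 dB


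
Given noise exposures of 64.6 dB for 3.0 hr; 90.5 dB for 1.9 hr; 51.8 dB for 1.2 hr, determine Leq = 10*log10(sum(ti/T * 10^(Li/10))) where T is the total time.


T_total = 3.0 + 1.9 + 1.2 = 6.1 hr
(3.0/6.1) * 10^(64.6/10) = 1.41838e+06
(1.9/6.1) * 10^(90.5/10) = 3.49481e+08
(1.2/6.1) * 10^(51.8/10) = 29775
Sum = 1.41838e+06 + 3.49481e+08 + 29775 = 3.50929e+08
Leq = 10*log10(3.50929e+08) = 85.452 dB


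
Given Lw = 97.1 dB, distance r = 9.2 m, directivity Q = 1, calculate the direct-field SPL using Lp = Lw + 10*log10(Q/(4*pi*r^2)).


4*pi*r^2 = 4*pi*9.2^2 = 1063.62 m^2
Q / (4*pi*r^2) = 1 / 1063.62 = 0.000940185
Lp = 97.1 + 10*log10(0.000940185) = 66.832 dB


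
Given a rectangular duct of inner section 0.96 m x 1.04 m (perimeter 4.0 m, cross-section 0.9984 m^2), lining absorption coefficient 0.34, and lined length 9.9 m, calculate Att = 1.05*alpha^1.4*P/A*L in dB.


alpha^1.4 = 0.34^1.4 = 0.220836
Attenuation rate = 1.05 * alpha^1.4 * P / A
= 1.05 * 0.220836 * 4.0 / 0.9984 = 0.928998 dB/m
Total Att = 0.928998 * 9.9 = 9.1971 dB


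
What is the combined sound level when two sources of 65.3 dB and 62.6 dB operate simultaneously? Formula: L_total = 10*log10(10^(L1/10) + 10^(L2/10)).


10^(65.3/10) = 3.38844e+06
10^(62.6/10) = 1.8197e+06
Sum = 3.38844e+06 + 1.8197e+06 = 5.20814e+06
L_total = 10*log10(5.20814e+06) = 67.167 dB


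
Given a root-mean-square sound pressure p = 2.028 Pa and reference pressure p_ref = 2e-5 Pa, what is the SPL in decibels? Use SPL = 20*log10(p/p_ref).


p / p_ref = 2.028 / 2e-5 = 101400
SPL = 20 * log10(101400) = 100.12 dB


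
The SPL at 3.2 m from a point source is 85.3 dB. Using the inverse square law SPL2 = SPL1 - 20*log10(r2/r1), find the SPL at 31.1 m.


r2/r1 = 31.1/3.2 = 9.71875
Correction = 20*log10(9.71875) = 19.7522 dB
SPL2 = 85.3 - 19.7522 = 65.548 dB


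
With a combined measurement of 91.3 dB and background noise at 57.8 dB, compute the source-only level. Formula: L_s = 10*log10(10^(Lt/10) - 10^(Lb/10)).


10^(91.3/10) = 1.34896e+09
10^(57.8/10) = 602560
Difference = 1.34896e+09 - 602560 = 1.34836e+09
L_source = 10*log10(1.34836e+09) = 91.298 dB


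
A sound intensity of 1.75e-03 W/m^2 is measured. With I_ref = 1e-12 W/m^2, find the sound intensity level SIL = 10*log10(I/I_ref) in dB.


I / I_ref = 1.75e-03 / 1e-12 = 1.75e+09
SIL = 10 * log10(1.75e+09) = 92.43 dB


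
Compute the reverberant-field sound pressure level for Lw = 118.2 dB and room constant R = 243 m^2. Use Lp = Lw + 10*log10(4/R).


4/R = 4/243 = 0.0164609
Lp = 118.2 + 10*log10(0.0164609) = 100.36 dB


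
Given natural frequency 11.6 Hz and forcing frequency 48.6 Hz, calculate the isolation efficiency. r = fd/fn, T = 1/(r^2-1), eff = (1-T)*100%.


r = 48.6 / 11.6 = 4.18966
r^2 - 1 = 4.18966^2 - 1 = 16.5533
T = 1/16.5533 = 0.0604109
Efficiency = (1 - 0.0604109)*100 = 93.959 %


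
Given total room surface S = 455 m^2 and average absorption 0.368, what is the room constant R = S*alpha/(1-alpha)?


R = 455 * 0.368 / (1 - 0.368) = 264.94 m^2


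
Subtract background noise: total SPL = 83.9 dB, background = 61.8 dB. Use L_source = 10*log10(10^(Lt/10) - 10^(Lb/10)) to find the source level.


10^(83.9/10) = 2.45471e+08
10^(61.8/10) = 1.51356e+06
Difference = 2.45471e+08 - 1.51356e+06 = 2.43957e+08
L_source = 10*log10(2.43957e+08) = 83.873 dB


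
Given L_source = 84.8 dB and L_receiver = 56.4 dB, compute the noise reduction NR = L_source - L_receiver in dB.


NR = L_source - L_receiver (difference between source and receiving room levels)
NR = 84.8 - 56.4 = 28.4 dB


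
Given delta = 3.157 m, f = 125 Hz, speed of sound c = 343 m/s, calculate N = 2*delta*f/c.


N = 2*delta*f/c = 2*delta/lambda, where lambda = c/f
lambda = 343 / 125 = 2.744 m
N = 2 * 3.157 / 2.744 = 2.301


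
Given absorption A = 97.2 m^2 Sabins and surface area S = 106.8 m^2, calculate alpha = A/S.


Absorption coefficient = absorbed power / incident power
alpha = A / S = 97.2 / 106.8 = 0.91011


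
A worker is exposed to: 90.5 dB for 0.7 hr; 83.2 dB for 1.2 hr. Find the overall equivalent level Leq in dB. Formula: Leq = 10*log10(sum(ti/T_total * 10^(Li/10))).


T_total = 0.7 + 1.2 = 1.9 hr
(0.7/1.9) * 10^(90.5/10) = 4.13375e+08
(1.2/1.9) * 10^(83.2/10) = 1.31956e+08
Sum = 4.13375e+08 + 1.31956e+08 = 5.45331e+08
Leq = 10*log10(5.45331e+08) = 87.367 dB


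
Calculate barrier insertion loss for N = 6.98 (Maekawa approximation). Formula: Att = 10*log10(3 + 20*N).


3 + 20*N = 3 + 20*6.98 = 142.6
Att = 10*log10(142.6) = 21.541 dB


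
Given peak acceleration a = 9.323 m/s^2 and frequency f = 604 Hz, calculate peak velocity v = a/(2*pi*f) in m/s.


omega = 2*pi*f = 2*pi*604 = 3795.04 rad/s
v = a / omega = 9.323 / 3795.04 = 0.0024566 m/s


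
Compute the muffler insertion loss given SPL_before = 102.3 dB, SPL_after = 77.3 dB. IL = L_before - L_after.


Insertion loss = SPL without muffler - SPL with muffler
IL = 102.3 - 77.3 = 25 dB


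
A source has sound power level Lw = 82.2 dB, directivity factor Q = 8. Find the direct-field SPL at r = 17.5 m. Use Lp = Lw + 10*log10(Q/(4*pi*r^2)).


4*pi*r^2 = 4*pi*17.5^2 = 3848.45 m^2
Q / (4*pi*r^2) = 8 / 3848.45 = 0.00207876
Lp = 82.2 + 10*log10(0.00207876) = 55.378 dB


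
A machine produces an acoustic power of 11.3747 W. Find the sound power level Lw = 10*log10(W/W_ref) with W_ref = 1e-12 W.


W / W_ref = 11.3747 / 1e-12 = 1.13747e+13
Lw = 10 * log10(1.13747e+13) = 130.56 dB


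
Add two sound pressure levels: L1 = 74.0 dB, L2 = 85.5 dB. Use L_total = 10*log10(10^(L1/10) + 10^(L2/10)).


10^(74.0/10) = 2.51189e+07
10^(85.5/10) = 3.54813e+08
Sum = 2.51189e+07 + 3.54813e+08 = 3.79932e+08
L_total = 10*log10(3.79932e+08) = 85.797 dB


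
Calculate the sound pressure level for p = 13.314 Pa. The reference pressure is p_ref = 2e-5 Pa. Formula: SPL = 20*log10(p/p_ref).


p / p_ref = 13.314 / 2e-5 = 665700
SPL = 20 * log10(665700) = 116.47 dB


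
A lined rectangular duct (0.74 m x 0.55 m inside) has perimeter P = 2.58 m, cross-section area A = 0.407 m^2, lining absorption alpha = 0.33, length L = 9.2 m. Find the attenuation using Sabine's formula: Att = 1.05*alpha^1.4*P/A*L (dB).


alpha^1.4 = 0.33^1.4 = 0.211797
Attenuation rate = 1.05 * alpha^1.4 * P / A
= 1.05 * 0.211797 * 2.58 / 0.407 = 1.40972 dB/m
Total Att = 1.40972 * 9.2 = 12.969 dB


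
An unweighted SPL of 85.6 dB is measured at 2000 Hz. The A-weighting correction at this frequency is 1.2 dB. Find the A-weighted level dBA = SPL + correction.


A-weighting table: 2000 Hz -> 1.2 dB correction
SPL_A = SPL + correction = 85.6 + (1.2) = 86.8 dBA


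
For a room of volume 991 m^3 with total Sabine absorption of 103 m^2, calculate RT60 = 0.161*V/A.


RT60 = 0.161 * 991 / 103 = 1.549 s


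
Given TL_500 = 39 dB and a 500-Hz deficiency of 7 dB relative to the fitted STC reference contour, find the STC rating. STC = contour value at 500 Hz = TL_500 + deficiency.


By ASTM E413, STC = value of the fitted reference contour at 500 Hz.
Contour value at 500 Hz = TL_500 + deficiency = 39 + 7 = 46
STC = 46


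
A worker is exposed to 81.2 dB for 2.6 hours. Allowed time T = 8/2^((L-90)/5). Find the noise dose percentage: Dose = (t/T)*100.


T_allowed = 8 / 2^((81.2 - 90)/5) = 27.0958 hr
Dose = 2.6 / 27.0958 * 100 = 9.5956 %


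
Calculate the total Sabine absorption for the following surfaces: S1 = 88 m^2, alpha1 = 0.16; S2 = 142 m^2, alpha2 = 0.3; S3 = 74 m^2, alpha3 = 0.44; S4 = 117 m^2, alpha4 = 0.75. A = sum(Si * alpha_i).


88 * 0.16 = 14.08
142 * 0.3 = 42.6
74 * 0.44 = 32.56
117 * 0.75 = 87.75
A_total = 14.08 + 42.6 + 32.56 + 87.75 = 176.99 m^2


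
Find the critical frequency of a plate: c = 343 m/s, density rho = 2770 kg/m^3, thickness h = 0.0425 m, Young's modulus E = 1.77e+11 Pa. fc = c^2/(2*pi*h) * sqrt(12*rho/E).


12*rho/E = 12*2770/1.77e+11 = 1.87797e-07
sqrt(12*rho/E) = sqrt(1.87797e-07) = 0.000433356
c^2/(2*pi*h) = 343^2/(2*pi*0.0425) = 440575
fc = 440575 * 0.000433356 = 190.93 Hz


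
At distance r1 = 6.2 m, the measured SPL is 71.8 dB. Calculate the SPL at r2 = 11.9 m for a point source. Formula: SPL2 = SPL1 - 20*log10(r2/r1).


r2/r1 = 11.9/6.2 = 1.91935
Correction = 20*log10(1.91935) = 5.66308 dB
SPL2 = 71.8 - 5.66308 = 66.137 dB


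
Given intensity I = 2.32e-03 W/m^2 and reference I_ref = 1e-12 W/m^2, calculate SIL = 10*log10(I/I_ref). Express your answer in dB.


I / I_ref = 2.32e-03 / 1e-12 = 2.32e+09
SIL = 10 * log10(2.32e+09) = 93.655 dB


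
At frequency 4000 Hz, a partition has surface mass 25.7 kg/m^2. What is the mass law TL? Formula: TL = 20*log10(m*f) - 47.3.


m * f = 25.7 * 4000 = 102800
20*log10(102800) = 100.24 dB
TL = 100.24 - 47.3 = 52.94 dB


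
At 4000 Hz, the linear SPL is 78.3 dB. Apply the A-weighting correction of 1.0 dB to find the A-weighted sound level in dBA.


A-weighting table: 4000 Hz -> 1.0 dB correction
SPL_A = SPL + correction = 78.3 + (1.0) = 79.3 dBA


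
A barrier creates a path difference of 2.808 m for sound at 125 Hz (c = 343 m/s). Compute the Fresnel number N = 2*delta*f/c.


N = 2*delta*f/c = 2*delta/lambda, where lambda = c/f
lambda = 343 / 125 = 2.744 m
N = 2 * 2.808 / 2.744 = 2.0466


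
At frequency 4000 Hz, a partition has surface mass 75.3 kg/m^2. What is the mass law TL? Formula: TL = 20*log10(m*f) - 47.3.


m * f = 75.3 * 4000 = 301200
20*log10(301200) = 109.577 dB
TL = 109.577 - 47.3 = 62.277 dB


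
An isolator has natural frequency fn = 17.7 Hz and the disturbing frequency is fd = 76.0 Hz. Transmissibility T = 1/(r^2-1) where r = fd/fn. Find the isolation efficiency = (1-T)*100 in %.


r = 76.0 / 17.7 = 4.29379
r^2 - 1 = 4.29379^2 - 1 = 17.4366
T = 1/17.4366 = 0.0573506
Efficiency = (1 - 0.0573506)*100 = 94.265 %


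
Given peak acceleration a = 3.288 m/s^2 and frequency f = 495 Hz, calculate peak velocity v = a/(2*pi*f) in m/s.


omega = 2*pi*f = 2*pi*495 = 3110.18 rad/s
v = a / omega = 3.288 / 3110.18 = 0.0010572 m/s


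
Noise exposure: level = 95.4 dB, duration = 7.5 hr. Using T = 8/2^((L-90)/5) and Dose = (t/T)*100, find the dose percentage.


T_allowed = 8 / 2^((95.4 - 90)/5) = 3.78423 hr
Dose = 7.5 / 3.78423 * 100 = 198.19 %


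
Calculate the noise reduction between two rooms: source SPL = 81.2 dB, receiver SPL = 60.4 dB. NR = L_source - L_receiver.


NR = L_source - L_receiver (difference between source and receiving room levels)
NR = 81.2 - 60.4 = 20.8 dB


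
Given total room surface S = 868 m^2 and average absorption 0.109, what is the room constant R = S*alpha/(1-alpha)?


R = 868 * 0.109 / (1 - 0.109) = 106.19 m^2


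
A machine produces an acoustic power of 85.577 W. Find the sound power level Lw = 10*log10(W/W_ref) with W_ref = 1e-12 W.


W / W_ref = 85.577 / 1e-12 = 8.5577e+13
Lw = 10 * log10(8.5577e+13) = 139.32 dB


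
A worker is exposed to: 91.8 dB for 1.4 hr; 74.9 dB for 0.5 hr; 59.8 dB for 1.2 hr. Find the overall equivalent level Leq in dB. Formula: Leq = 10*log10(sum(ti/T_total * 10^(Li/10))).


T_total = 1.4 + 0.5 + 1.2 = 3.1 hr
(1.4/3.1) * 10^(91.8/10) = 6.83544e+08
(0.5/3.1) * 10^(74.9/10) = 4.98435e+06
(1.2/3.1) * 10^(59.8/10) = 369675
Sum = 6.83544e+08 + 4.98435e+06 + 369675 = 6.88898e+08
Leq = 10*log10(6.88898e+08) = 88.382 dB


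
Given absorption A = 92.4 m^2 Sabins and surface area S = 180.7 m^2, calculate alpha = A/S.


Absorption coefficient = absorbed power / incident power
alpha = A / S = 92.4 / 180.7 = 0.51134


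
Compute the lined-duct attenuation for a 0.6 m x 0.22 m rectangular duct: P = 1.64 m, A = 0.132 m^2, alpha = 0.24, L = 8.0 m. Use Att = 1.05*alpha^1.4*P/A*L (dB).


alpha^1.4 = 0.24^1.4 = 0.135611
Attenuation rate = 1.05 * alpha^1.4 * P / A
= 1.05 * 0.135611 * 1.64 / 0.132 = 1.76911 dB/m
Total Att = 1.76911 * 8.0 = 14.153 dB


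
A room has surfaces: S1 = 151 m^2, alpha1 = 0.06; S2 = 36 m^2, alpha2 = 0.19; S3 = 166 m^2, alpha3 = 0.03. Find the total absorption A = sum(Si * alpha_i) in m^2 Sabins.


151 * 0.06 = 9.06
36 * 0.19 = 6.84
166 * 0.03 = 4.98
A_total = 9.06 + 6.84 + 4.98 = 20.88 m^2


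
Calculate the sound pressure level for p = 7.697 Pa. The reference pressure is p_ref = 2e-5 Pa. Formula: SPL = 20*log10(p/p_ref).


p / p_ref = 7.697 / 2e-5 = 384850
SPL = 20 * log10(384850) = 111.71 dB


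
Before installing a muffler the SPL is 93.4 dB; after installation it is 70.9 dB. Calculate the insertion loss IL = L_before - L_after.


Insertion loss = SPL without muffler - SPL with muffler
IL = 93.4 - 70.9 = 22.5 dB


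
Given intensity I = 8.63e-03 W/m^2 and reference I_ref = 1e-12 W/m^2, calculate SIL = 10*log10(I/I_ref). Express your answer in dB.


I / I_ref = 8.63e-03 / 1e-12 = 8.63e+09
SIL = 10 * log10(8.63e+09) = 99.36 dB


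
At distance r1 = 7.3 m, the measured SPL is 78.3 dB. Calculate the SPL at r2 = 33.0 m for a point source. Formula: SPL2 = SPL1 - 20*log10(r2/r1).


r2/r1 = 33.0/7.3 = 4.52055
Correction = 20*log10(4.52055) = 13.1038 dB
SPL2 = 78.3 - 13.1038 = 65.196 dB


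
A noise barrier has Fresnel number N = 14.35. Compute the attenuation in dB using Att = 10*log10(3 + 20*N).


3 + 20*N = 3 + 20*14.35 = 290
Att = 10*log10(290) = 24.624 dB


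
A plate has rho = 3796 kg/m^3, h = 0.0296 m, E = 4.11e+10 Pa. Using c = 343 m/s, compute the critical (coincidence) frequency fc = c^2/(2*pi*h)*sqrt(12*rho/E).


12*rho/E = 12*3796/4.11e+10 = 1.10832e-06
sqrt(12*rho/E) = sqrt(1.10832e-06) = 0.00105277
c^2/(2*pi*h) = 343^2/(2*pi*0.0296) = 632582
fc = 632582 * 0.00105277 = 665.96 Hz


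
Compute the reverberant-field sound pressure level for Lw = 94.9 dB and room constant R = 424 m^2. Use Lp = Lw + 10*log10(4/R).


4/R = 4/424 = 0.00943396
Lp = 94.9 + 10*log10(0.00943396) = 74.647 dB


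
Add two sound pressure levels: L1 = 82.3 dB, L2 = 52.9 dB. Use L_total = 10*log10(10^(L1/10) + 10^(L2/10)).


10^(82.3/10) = 1.69824e+08
10^(52.9/10) = 194984
Sum = 1.69824e+08 + 194984 = 1.70019e+08
L_total = 10*log10(1.70019e+08) = 82.305 dB


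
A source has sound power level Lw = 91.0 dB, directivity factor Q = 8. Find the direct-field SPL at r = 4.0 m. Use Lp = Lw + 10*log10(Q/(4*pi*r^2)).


4*pi*r^2 = 4*pi*4.0^2 = 201.062 m^2
Q / (4*pi*r^2) = 8 / 201.062 = 0.0397887
Lp = 91.0 + 10*log10(0.0397887) = 76.998 dB


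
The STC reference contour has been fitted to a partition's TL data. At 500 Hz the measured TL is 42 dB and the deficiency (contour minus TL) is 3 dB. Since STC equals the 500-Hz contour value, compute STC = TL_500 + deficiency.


By ASTM E413, STC = value of the fitted reference contour at 500 Hz.
Contour value at 500 Hz = TL_500 + deficiency = 42 + 3 = 45
STC = 45


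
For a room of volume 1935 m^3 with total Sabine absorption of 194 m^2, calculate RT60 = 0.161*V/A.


RT60 = 0.161 * 1935 / 194 = 1.6059 s


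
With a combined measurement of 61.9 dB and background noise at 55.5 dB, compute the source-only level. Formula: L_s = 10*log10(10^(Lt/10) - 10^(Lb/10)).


10^(61.9/10) = 1.54882e+06
10^(55.5/10) = 354813
Difference = 1.54882e+06 - 354813 = 1.19401e+06
L_source = 10*log10(1.19401e+06) = 60.77 dB


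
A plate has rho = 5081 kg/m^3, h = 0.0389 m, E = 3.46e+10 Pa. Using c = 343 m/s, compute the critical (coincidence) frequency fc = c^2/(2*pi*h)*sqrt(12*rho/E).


12*rho/E = 12*5081/3.46e+10 = 1.7622e-06
sqrt(12*rho/E) = sqrt(1.7622e-06) = 0.00132748
c^2/(2*pi*h) = 343^2/(2*pi*0.0389) = 481348
fc = 481348 * 0.00132748 = 638.98 Hz


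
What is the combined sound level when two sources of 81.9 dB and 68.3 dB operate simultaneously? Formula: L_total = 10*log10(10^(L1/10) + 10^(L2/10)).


10^(81.9/10) = 1.54882e+08
10^(68.3/10) = 6.76083e+06
Sum = 1.54882e+08 + 6.76083e+06 = 1.61643e+08
L_total = 10*log10(1.61643e+08) = 82.086 dB


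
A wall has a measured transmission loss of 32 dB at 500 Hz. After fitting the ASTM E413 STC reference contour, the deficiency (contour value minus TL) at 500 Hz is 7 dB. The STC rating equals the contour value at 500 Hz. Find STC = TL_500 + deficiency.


By ASTM E413, STC = value of the fitted reference contour at 500 Hz.
Contour value at 500 Hz = TL_500 + deficiency = 32 + 7 = 39
STC = 39


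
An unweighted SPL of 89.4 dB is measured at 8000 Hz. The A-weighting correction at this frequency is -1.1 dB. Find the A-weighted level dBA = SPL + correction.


A-weighting table: 8000 Hz -> -1.1 dB correction
SPL_A = SPL + correction = 89.4 + (-1.1) = 88.3 dBA


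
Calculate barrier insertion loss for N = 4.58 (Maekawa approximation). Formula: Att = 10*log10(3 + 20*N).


3 + 20*N = 3 + 20*4.58 = 94.6
Att = 10*log10(94.6) = 19.759 dB


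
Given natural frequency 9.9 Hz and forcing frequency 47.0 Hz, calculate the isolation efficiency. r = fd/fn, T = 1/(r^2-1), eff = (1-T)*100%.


r = 47.0 / 9.9 = 4.74747
r^2 - 1 = 4.74747^2 - 1 = 21.5385
T = 1/21.5385 = 0.0464285
Efficiency = (1 - 0.0464285)*100 = 95.357 %


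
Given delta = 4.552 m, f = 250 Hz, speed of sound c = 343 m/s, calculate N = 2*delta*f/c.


N = 2*delta*f/c = 2*delta/lambda, where lambda = c/f
lambda = 343 / 250 = 1.372 m
N = 2 * 4.552 / 1.372 = 6.6356


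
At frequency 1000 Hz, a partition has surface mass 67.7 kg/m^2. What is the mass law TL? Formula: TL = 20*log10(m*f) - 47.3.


m * f = 67.7 * 1000 = 67700
20*log10(67700) = 96.6118 dB
TL = 96.6118 - 47.3 = 49.312 dB


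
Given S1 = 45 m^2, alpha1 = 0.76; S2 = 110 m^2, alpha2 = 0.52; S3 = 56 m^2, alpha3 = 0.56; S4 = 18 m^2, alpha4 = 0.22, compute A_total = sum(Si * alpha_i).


45 * 0.76 = 34.2
110 * 0.52 = 57.2
56 * 0.56 = 31.36
18 * 0.22 = 3.96
A_total = 34.2 + 57.2 + 31.36 + 3.96 = 126.72 m^2


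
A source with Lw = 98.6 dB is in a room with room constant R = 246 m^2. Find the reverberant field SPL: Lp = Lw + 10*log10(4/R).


4/R = 4/246 = 0.0162602
Lp = 98.6 + 10*log10(0.0162602) = 80.711 dB


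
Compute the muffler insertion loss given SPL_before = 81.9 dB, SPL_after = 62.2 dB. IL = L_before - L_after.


Insertion loss = SPL without muffler - SPL with muffler
IL = 81.9 - 62.2 = 19.7 dB


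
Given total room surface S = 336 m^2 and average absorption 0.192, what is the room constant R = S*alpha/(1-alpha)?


R = 336 * 0.192 / (1 - 0.192) = 79.842 m^2


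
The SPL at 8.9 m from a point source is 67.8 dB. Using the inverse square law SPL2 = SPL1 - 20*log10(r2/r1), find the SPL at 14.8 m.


r2/r1 = 14.8/8.9 = 1.66292
Correction = 20*log10(1.66292) = 4.41743 dB
SPL2 = 67.8 - 4.41743 = 63.383 dB


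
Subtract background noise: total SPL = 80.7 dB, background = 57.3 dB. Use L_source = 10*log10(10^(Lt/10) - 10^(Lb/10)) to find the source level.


10^(80.7/10) = 1.1749e+08
10^(57.3/10) = 537032
Difference = 1.1749e+08 - 537032 = 1.16953e+08
L_source = 10*log10(1.16953e+08) = 80.68 dB


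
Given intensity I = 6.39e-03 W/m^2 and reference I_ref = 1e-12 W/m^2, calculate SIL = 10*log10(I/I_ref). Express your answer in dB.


I / I_ref = 6.39e-03 / 1e-12 = 6.39e+09
SIL = 10 * log10(6.39e+09) = 98.055 dB


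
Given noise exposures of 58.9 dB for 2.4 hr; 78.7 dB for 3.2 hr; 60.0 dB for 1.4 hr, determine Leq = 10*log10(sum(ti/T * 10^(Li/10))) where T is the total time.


T_total = 2.4 + 3.2 + 1.4 = 7.0 hr
(2.4/7.0) * 10^(58.9/10) = 266142
(3.2/7.0) * 10^(78.7/10) = 3.38885e+07
(1.4/7.0) * 10^(60.0/10) = 200000
Sum = 266142 + 3.38885e+07 + 200000 = 3.43546e+07
Leq = 10*log10(3.43546e+07) = 75.36 dB


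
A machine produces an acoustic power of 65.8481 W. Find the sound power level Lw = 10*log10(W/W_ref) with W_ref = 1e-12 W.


W / W_ref = 65.8481 / 1e-12 = 6.58481e+13
Lw = 10 * log10(6.58481e+13) = 138.19 dB


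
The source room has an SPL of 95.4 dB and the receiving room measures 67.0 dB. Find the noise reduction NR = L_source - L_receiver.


NR = L_source - L_receiver (difference between source and receiving room levels)
NR = 95.4 - 67.0 = 28.4 dB


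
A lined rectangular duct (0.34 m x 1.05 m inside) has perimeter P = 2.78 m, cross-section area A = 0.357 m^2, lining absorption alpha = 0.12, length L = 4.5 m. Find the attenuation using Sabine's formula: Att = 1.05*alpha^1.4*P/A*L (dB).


alpha^1.4 = 0.12^1.4 = 0.0513871
Attenuation rate = 1.05 * alpha^1.4 * P / A
= 1.05 * 0.0513871 * 2.78 / 0.357 = 0.420165 dB/m
Total Att = 0.420165 * 4.5 = 1.8907 dB


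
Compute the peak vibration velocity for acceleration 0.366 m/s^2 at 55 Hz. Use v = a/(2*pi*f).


omega = 2*pi*f = 2*pi*55 = 345.575 rad/s
v = a / omega = 0.366 / 345.575 = 0.0010591 m/s


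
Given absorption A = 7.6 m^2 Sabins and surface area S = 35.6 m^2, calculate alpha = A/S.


Absorption coefficient = absorbed power / incident power
alpha = A / S = 7.6 / 35.6 = 0.21348


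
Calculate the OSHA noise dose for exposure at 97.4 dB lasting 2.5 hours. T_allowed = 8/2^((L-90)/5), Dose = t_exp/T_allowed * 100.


T_allowed = 8 / 2^((97.4 - 90)/5) = 2.86791 hr
Dose = 2.5 / 2.86791 * 100 = 87.171 %


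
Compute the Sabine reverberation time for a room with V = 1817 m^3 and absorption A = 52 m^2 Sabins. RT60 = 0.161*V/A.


RT60 = 0.161 * 1817 / 52 = 5.6257 s


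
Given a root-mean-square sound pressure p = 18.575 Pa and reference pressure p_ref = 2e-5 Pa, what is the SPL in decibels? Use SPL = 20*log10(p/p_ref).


p / p_ref = 18.575 / 2e-5 = 928750
SPL = 20 * log10(928750) = 119.36 dB


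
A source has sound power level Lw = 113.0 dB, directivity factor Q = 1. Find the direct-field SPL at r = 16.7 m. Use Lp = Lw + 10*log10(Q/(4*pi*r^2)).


4*pi*r^2 = 4*pi*16.7^2 = 3504.64 m^2
Q / (4*pi*r^2) = 1 / 3504.64 = 0.000285336
Lp = 113.0 + 10*log10(0.000285336) = 77.554 dB


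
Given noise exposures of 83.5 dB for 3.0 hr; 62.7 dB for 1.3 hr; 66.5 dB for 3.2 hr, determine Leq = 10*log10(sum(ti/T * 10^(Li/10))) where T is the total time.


T_total = 3.0 + 1.3 + 3.2 = 7.5 hr
(3.0/7.5) * 10^(83.5/10) = 8.95488e+07
(1.3/7.5) * 10^(62.7/10) = 322762
(3.2/7.5) * 10^(66.5/10) = 1.90585e+06
Sum = 8.95488e+07 + 322762 + 1.90585e+06 = 9.17774e+07
Leq = 10*log10(9.17774e+07) = 79.627 dB


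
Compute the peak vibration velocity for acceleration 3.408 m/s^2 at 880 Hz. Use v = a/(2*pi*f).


omega = 2*pi*f = 2*pi*880 = 5529.2 rad/s
v = a / omega = 3.408 / 5529.2 = 0.00061636 m/s


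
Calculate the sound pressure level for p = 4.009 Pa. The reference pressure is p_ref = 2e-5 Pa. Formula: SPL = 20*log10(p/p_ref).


p / p_ref = 4.009 / 2e-5 = 200450
SPL = 20 * log10(200450) = 106.04 dB


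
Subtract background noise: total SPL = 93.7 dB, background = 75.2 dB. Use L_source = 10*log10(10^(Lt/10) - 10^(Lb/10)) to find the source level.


10^(93.7/10) = 2.34423e+09
10^(75.2/10) = 3.31131e+07
Difference = 2.34423e+09 - 3.31131e+07 = 2.31112e+09
L_source = 10*log10(2.31112e+09) = 93.638 dB


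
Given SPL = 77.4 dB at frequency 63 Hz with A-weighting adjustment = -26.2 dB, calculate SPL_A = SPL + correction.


A-weighting table: 63 Hz -> -26.2 dB correction
SPL_A = SPL + correction = 77.4 + (-26.2) = 51.2 dBA


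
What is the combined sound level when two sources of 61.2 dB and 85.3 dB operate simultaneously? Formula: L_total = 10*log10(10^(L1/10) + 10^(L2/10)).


10^(61.2/10) = 1.31826e+06
10^(85.3/10) = 3.38844e+08
Sum = 1.31826e+06 + 3.38844e+08 = 3.40162e+08
L_total = 10*log10(3.40162e+08) = 85.317 dB


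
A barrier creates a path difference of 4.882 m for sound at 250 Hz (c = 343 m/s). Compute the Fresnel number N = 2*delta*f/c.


N = 2*delta*f/c = 2*delta/lambda, where lambda = c/f
lambda = 343 / 250 = 1.372 m
N = 2 * 4.882 / 1.372 = 7.1166


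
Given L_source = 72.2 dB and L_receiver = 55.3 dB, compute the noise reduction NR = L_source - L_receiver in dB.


NR = L_source - L_receiver (difference between source and receiving room levels)
NR = 72.2 - 55.3 = 16.9 dB


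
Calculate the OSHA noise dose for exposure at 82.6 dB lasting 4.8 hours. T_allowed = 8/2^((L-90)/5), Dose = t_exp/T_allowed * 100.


T_allowed = 8 / 2^((82.6 - 90)/5) = 22.3159 hr
Dose = 4.8 / 22.3159 * 100 = 21.509 %


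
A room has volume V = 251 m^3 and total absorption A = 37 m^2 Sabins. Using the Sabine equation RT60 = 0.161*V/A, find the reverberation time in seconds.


RT60 = 0.161 * 251 / 37 = 1.0922 s


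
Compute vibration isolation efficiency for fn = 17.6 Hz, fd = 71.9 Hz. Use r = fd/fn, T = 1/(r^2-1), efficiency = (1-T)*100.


r = 71.9 / 17.6 = 4.08523
r^2 - 1 = 4.08523^2 - 1 = 15.6891
T = 1/15.6891 = 0.0637385
Efficiency = (1 - 0.0637385)*100 = 93.626 %


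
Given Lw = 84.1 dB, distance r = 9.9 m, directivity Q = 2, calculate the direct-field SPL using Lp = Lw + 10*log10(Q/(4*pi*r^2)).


4*pi*r^2 = 4*pi*9.9^2 = 1231.63 m^2
Q / (4*pi*r^2) = 2 / 1231.63 = 0.00162386
Lp = 84.1 + 10*log10(0.00162386) = 56.205 dB


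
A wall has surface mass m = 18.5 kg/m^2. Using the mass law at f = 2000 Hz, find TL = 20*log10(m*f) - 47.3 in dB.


m * f = 18.5 * 2000 = 37000
20*log10(37000) = 91.364 dB
TL = 91.364 - 47.3 = 44.064 dB


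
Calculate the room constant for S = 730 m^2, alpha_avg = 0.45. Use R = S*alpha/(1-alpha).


R = 730 * 0.45 / (1 - 0.45) = 597.27 m^2


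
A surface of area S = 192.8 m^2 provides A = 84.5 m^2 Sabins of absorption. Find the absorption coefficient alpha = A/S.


Absorption coefficient = absorbed power / incident power
alpha = A / S = 84.5 / 192.8 = 0.43828


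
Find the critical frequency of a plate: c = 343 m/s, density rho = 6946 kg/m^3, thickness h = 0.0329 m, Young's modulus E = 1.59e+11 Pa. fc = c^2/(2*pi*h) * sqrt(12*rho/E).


12*rho/E = 12*6946/1.59e+11 = 5.24226e-07
sqrt(12*rho/E) = sqrt(5.24226e-07) = 0.000724035
c^2/(2*pi*h) = 343^2/(2*pi*0.0329) = 569131
fc = 569131 * 0.000724035 = 412.07 Hz


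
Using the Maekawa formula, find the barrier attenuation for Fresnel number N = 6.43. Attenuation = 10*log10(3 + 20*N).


3 + 20*N = 3 + 20*6.43 = 131.6
Att = 10*log10(131.6) = 21.193 dB


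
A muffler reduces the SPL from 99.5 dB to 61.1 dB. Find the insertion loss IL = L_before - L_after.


Insertion loss = SPL without muffler - SPL with muffler
IL = 99.5 - 61.1 = 38.4 dB


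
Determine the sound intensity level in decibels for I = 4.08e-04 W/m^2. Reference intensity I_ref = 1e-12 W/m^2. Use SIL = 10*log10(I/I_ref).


I / I_ref = 4.08e-04 / 1e-12 = 4.08e+08
SIL = 10 * log10(4.08e+08) = 86.107 dB


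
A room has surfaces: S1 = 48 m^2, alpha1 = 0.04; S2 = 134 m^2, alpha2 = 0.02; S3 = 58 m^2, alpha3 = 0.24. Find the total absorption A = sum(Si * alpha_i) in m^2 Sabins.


48 * 0.04 = 1.92
134 * 0.02 = 2.68
58 * 0.24 = 13.92
A_total = 1.92 + 2.68 + 13.92 = 18.52 m^2


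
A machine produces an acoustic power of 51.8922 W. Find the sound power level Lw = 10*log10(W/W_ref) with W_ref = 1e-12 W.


W / W_ref = 51.8922 / 1e-12 = 5.18922e+13
Lw = 10 * log10(5.18922e+13) = 137.15 dB


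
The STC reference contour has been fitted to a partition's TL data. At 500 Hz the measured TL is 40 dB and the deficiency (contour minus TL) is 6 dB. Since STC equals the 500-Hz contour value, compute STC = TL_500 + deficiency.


By ASTM E413, STC = value of the fitted reference contour at 500 Hz.
Contour value at 500 Hz = TL_500 + deficiency = 40 + 6 = 46
STC = 46


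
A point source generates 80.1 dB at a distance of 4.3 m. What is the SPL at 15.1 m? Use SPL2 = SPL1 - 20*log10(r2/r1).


r2/r1 = 15.1/4.3 = 3.51163
Correction = 20*log10(3.51163) = 10.9102 dB
SPL2 = 80.1 - 10.9102 = 69.19 dB


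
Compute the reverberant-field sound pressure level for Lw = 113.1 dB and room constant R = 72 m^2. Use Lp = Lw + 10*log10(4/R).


4/R = 4/72 = 0.0555556
Lp = 113.1 + 10*log10(0.0555556) = 100.55 dB


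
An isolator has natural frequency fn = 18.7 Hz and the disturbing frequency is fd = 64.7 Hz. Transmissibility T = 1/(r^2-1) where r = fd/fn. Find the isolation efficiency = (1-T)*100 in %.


r = 64.7 / 18.7 = 3.45989
r^2 - 1 = 3.45989^2 - 1 = 10.9708
T = 1/10.9708 = 0.0911511
Efficiency = (1 - 0.0911511)*100 = 90.885 %


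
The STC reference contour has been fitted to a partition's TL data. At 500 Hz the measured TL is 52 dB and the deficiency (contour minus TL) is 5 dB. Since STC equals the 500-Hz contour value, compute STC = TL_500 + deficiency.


By ASTM E413, STC = value of the fitted reference contour at 500 Hz.
Contour value at 500 Hz = TL_500 + deficiency = 52 + 5 = 57
STC = 57


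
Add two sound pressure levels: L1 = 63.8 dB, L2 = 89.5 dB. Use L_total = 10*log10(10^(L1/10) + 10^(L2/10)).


10^(63.8/10) = 2.39883e+06
10^(89.5/10) = 8.91251e+08
Sum = 2.39883e+06 + 8.91251e+08 = 8.9365e+08
L_total = 10*log10(8.9365e+08) = 89.512 dB


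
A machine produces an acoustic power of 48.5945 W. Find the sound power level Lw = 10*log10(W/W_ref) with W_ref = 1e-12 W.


W / W_ref = 48.5945 / 1e-12 = 4.85945e+13
Lw = 10 * log10(4.85945e+13) = 136.87 dB


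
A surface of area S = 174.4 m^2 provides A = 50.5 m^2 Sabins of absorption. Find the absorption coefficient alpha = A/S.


Absorption coefficient = absorbed power / incident power
alpha = A / S = 50.5 / 174.4 = 0.28956


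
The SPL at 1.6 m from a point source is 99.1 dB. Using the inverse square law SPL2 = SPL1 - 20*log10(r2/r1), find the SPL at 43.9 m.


r2/r1 = 43.9/1.6 = 27.4375
Correction = 20*log10(27.4375) = 28.7669 dB
SPL2 = 99.1 - 28.7669 = 70.333 dB


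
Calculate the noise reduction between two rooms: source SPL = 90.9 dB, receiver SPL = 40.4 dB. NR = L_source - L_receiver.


NR = L_source - L_receiver (difference between source and receiving room levels)
NR = 90.9 - 40.4 = 50.5 dB


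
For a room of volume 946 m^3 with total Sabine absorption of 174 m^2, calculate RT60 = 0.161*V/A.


RT60 = 0.161 * 946 / 174 = 0.87532 s


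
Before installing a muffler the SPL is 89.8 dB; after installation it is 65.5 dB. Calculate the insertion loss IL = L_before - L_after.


Insertion loss = SPL without muffler - SPL with muffler
IL = 89.8 - 65.5 = 24.3 dB


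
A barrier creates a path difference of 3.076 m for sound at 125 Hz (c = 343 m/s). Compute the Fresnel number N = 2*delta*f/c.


N = 2*delta*f/c = 2*delta/lambda, where lambda = c/f
lambda = 343 / 125 = 2.744 m
N = 2 * 3.076 / 2.744 = 2.242


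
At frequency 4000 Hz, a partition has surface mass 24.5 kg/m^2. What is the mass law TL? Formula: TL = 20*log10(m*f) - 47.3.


m * f = 24.5 * 4000 = 98000
20*log10(98000) = 99.8245 dB
TL = 99.8245 - 47.3 = 52.525 dB


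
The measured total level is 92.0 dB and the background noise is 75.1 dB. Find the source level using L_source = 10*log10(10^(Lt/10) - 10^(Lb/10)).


10^(92.0/10) = 1.58489e+09
10^(75.1/10) = 3.23594e+07
Difference = 1.58489e+09 - 3.23594e+07 = 1.55253e+09
L_source = 10*log10(1.55253e+09) = 91.91 dB


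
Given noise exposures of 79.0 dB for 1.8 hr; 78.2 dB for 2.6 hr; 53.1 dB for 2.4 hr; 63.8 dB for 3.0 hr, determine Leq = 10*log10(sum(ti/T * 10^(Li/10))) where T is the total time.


T_total = 1.8 + 2.6 + 2.4 + 3.0 = 9.8 hr
(1.8/9.8) * 10^(79.0/10) = 1.45897e+07
(2.6/9.8) * 10^(78.2/10) = 1.75286e+07
(2.4/9.8) * 10^(53.1/10) = 50001.7
(3.0/9.8) * 10^(63.8/10) = 734337
Sum = 1.45897e+07 + 1.75286e+07 + 50001.7 + 734337 = 3.29026e+07
Leq = 10*log10(3.29026e+07) = 75.172 dB


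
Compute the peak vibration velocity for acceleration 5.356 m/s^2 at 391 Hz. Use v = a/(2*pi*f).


omega = 2*pi*f = 2*pi*391 = 2456.73 rad/s
v = a / omega = 5.356 / 2456.73 = 0.0021801 m/s


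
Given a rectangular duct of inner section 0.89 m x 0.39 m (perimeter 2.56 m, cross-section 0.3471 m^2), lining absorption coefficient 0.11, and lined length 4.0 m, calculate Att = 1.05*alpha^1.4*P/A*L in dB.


alpha^1.4 = 0.11^1.4 = 0.0454935
Attenuation rate = 1.05 * alpha^1.4 * P / A
= 1.05 * 0.0454935 * 2.56 / 0.3471 = 0.352309 dB/m
Total Att = 0.352309 * 4.0 = 1.4092 dB


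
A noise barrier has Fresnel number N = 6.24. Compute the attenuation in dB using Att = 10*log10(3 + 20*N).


3 + 20*N = 3 + 20*6.24 = 127.8
Att = 10*log10(127.8) = 21.065 dB


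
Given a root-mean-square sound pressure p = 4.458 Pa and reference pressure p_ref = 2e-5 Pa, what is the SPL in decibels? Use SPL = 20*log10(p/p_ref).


p / p_ref = 4.458 / 2e-5 = 222900
SPL = 20 * log10(222900) = 106.96 dB


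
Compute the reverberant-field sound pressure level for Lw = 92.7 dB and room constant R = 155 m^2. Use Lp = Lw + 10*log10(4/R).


4/R = 4/155 = 0.0258065
Lp = 92.7 + 10*log10(0.0258065) = 76.817 dB


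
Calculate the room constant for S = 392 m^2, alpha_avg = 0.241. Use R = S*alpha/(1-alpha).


R = 392 * 0.241 / (1 - 0.241) = 124.47 m^2


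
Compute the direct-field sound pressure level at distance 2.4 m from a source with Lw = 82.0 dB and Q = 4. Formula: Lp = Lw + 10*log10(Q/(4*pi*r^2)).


4*pi*r^2 = 4*pi*2.4^2 = 72.3823 m^2
Q / (4*pi*r^2) = 4 / 72.3823 = 0.0552621
Lp = 82.0 + 10*log10(0.0552621) = 69.424 dB


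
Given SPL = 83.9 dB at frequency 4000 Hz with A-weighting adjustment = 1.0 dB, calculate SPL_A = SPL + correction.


A-weighting table: 4000 Hz -> 1.0 dB correction
SPL_A = SPL + correction = 83.9 + (1.0) = 84.9 dBA


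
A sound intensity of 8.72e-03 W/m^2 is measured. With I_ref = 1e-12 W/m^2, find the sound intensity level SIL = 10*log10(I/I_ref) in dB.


I / I_ref = 8.72e-03 / 1e-12 = 8.72e+09
SIL = 10 * log10(8.72e+09) = 99.405 dB


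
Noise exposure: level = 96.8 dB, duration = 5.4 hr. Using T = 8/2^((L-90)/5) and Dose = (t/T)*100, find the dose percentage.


T_allowed = 8 / 2^((96.8 - 90)/5) = 3.11666 hr
Dose = 5.4 / 3.11666 * 100 = 173.26 %


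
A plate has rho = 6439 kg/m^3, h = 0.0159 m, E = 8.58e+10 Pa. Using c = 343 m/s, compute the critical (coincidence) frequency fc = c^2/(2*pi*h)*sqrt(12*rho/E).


12*rho/E = 12*6439/8.58e+10 = 9.00559e-07
sqrt(12*rho/E) = sqrt(9.00559e-07) = 0.000948978
c^2/(2*pi*h) = 343^2/(2*pi*0.0159) = 1.17764e+06
fc = 1.17764e+06 * 0.000948978 = 1117.6 Hz
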